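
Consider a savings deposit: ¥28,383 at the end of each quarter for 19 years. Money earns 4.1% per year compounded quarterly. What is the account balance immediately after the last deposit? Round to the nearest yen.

¥3,241,664

This is an ordinary annuity: 76 deposits of ¥28,383 at the end of each quarter.
Periodic rate r = 0.041/4 per quarter; n is counted in quarters.
FV = PMT × [((1+r)^n − 1)/r] = 28,383 × [(1+r)^76 − 1] / r = ¥3,241,664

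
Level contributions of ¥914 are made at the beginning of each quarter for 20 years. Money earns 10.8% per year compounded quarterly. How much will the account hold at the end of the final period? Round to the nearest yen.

This is an annuity due: 80 deposits of ¥914 at the beginning of each quarter.
Periodic rate r = 0.108/4 per quarter; n is counted in quarters.
FV = PMT × [((1+r)^n − 1)/r] × (1+r) = 914 × [(1+r)^80 − 1] / r × (1+r) = ¥258,181

¥258,181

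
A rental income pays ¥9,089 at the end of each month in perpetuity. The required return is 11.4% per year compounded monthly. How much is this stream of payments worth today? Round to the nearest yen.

Periodic rate r = 0.114/12 per month.
Level perpetuity: PV = PMT / r = 9,089 / (0.114/12) = ¥956,737.

¥956,737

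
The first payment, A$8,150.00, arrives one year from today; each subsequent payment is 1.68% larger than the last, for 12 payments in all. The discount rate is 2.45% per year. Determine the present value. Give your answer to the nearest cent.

A$91,612.31

Periodic rate r = 0.0245 per year.
Growing ordinary annuity: PV = PMT₁ × [1 − ((1+g)/(1+r))^n] / (r − g) = 8,150 × [1 − ((1+0.0168)/(1+r))^12] / (r − 0.0168) = A$91,612.31.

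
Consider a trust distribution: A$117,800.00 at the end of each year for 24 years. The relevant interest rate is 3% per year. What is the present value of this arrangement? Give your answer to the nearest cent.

This is an ordinary annuity: 24 payments of A$117,800.00 at the end of each year.
Periodic rate r = 0.03 per year.
PV = PMT × [(1 − (1+r)^−n)/r] = 117,800 × [1 − (1+r)^−24] / r = A$1,995,006.86

A$1,995,006.86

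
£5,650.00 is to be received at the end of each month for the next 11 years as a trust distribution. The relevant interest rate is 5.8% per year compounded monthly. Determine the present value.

This is an ordinary annuity: 132 payments of £5,650.00 at the end of each month.
Periodic rate r = 0.058/12 per month; n is counted in months.
PV = PMT × [(1 − (1+r)^−n)/r] = 5,650 × [1 − (1+r)^−132] / r = £550,394.91

£550,394.91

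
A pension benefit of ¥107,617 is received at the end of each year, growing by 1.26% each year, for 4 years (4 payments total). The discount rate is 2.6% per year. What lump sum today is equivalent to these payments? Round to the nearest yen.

Periodic rate r = 0.026 per year.
Growing ordinary annuity: PV = PMT₁ × [1 − ((1+g)/(1+r))^n] / (r − g) = 107,617 × [1 − ((1+0.0126)/(1+r))^4] / (r − 0.0126) = ¥411,411.

¥411,411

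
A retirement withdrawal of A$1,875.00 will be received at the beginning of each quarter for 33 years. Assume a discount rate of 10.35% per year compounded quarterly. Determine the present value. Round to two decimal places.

A$71,787.55

This is an annuity due: 132 payments of A$1,875.00 at the beginning of each quarter.
Periodic rate r = 0.1035/4 per quarter; n is counted in quarters.
PV = PMT × [(1 − (1+r)^−n)/r] × (1+r) = 1,875 × [1 − (1+r)^−132] / r × (1+r) = A$71,787.55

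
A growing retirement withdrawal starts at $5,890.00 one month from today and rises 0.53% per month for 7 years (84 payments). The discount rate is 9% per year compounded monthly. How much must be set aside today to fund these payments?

$449,118.01

Periodic rate r = 0.09/12 per month; n is counted in months.
Growing ordinary annuity: PV = PMT₁ × [1 − ((1+g)/(1+r))^n] / (r − g) = 5,890 × [1 − ((1+0.0053)/(1+r))^84] / (r − 0.0053) = $449,118.01.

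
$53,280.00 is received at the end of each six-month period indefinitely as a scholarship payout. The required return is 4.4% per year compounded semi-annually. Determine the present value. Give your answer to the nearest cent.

$2,421,818.18

Periodic rate r = 0.044/2 per half-year.
Level perpetuity: PV = PMT / r = 53,280 / (0.044/2) = $2,421,818.18.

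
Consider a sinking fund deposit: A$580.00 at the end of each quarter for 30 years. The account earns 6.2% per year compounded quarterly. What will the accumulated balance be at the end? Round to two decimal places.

A$199,547.51

This is an ordinary annuity: 120 deposits of A$580.00 at the end of each quarter.
Periodic rate r = 0.062/4 per quarter; n is counted in quarters.
FV = PMT × [((1+r)^n − 1)/r] = 580 × [(1+r)^120 − 1] / r = A$199,547.51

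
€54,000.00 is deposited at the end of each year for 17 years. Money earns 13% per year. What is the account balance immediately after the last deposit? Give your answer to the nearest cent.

€2,901,909.26

This is an ordinary annuity: 17 deposits of €54,000.00 at the end of each year.
Periodic rate r = 0.13 per year.
FV = PMT × [((1+r)^n − 1)/r] = 54,000 × [(1+r)^17 − 1] / r = €2,901,909.26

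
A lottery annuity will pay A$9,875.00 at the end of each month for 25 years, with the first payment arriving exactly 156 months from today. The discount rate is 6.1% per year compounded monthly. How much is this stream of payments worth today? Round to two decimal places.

Ordinary annuity of 300 payments, first payment at period 156.
Periodic rate r = 0.061/12 per month; n is counted in months.
The ordinary-annuity PV formula values the stream one period before the first payment (period 155); discount that back 155 periods:
PV₀ = 9,875 × [1 − (1+r)^−300] / r × (1+r)^−155 = A$691,857.73

A$691,857.73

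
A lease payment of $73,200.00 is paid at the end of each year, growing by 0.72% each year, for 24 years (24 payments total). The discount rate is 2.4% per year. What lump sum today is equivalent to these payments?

Periodic rate r = 0.024 per year.
Growing ordinary annuity: PV = PMT₁ × [1 − ((1+g)/(1+r))^n] / (r − g) = 73,200 × [1 − ((1+0.0072)/(1+r))^24] / (r − 0.0072) = $1,427,733.59.

$1,427,733.59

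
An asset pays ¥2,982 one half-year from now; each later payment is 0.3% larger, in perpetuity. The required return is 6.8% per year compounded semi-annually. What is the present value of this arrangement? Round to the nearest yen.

Periodic rate r = 0.068/2 per half-year.
Growing perpetuity (Gordon): PV = PMT₁ / (r − g) = 2,982 / (r − 0.003) = ¥96,194.

¥96,194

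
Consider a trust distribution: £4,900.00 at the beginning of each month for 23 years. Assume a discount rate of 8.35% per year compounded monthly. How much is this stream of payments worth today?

£604,492.44

This is an annuity due: 276 payments of £4,900.00 at the beginning of each month.
Periodic rate r = 0.0835/12 per month; n is counted in months.
PV = PMT × [(1 − (1+r)^−n)/r] × (1+r) = 4,900 × [1 − (1+r)^−276] / r × (1+r) = £604,492.44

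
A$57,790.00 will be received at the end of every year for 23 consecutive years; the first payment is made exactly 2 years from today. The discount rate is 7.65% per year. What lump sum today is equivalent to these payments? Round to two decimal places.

A$572,959.82

Ordinary annuity of 23 payments, first payment at period 2.
Periodic rate r = 0.0765 per year.
The ordinary-annuity PV formula values the stream one period before the first payment (period 1); discount that back 1 periods:
PV₀ = 57,790 × [1 − (1+r)^−23] / r × (1+r)^−1 = A$572,959.82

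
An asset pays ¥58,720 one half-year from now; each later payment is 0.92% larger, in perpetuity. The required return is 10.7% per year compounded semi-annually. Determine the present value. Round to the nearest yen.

Periodic rate r = 0.107/2 per half-year.
Growing perpetuity (Gordon): PV = PMT₁ / (r − g) = 58,720 / (r − 0.0092) = ¥1,325,508.

¥1,325,508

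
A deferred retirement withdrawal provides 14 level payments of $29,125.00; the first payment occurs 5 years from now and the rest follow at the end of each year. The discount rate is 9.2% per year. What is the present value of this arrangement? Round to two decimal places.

Ordinary annuity of 14 payments, first payment at period 5.
Periodic rate r = 0.092 per year.
The ordinary-annuity PV formula values the stream one period before the first payment (period 4); discount that back 4 periods:
PV₀ = 29,125 × [1 − (1+r)^−14] / r × (1+r)^−4 = $157,698.21

$157,698.21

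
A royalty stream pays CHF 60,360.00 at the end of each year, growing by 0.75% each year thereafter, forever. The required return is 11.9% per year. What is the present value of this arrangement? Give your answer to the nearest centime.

Periodic rate r = 0.119 per year.
Growing perpetuity (Gordon): PV = PMT₁ / (r − g) = 60,360 / (r − 0.0075) = CHF 541,345.29.

CHF 541,345.29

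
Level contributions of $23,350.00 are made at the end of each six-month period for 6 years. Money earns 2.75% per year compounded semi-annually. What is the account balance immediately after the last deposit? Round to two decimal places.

$302,392.06

This is an ordinary annuity: 12 deposits of $23,350.00 at the end of each six-month period.
Periodic rate r = 0.0275/2 per half-year; n is counted in half-years.
FV = PMT × [((1+r)^n − 1)/r] = 23,350 × [(1+r)^12 − 1] / r = $302,392.06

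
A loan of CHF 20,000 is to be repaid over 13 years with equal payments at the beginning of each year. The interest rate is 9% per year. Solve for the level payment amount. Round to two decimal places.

Level annuity due; solve PV = PMT × [(1 − (1+r)^−n)/r] × (1+r) for PMT.
Periodic rate r = 0.09 per year.
With n = 13: PMT = 20,000 / ([(1 − (1+r)^−n)/r] × (1+r)) = CHF 2,450.76

CHF 2,450.76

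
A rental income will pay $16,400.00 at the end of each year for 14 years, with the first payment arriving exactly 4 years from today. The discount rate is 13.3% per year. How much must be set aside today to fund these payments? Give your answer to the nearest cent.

$70,021.86

Ordinary annuity of 14 payments, first payment at period 4.
Periodic rate r = 0.133 per year.
The ordinary-annuity PV formula values the stream one period before the first payment (period 3); discount that back 3 periods:
PV₀ = 16,400 × [1 − (1+r)^−14] / r × (1+r)^−3 = $70,021.86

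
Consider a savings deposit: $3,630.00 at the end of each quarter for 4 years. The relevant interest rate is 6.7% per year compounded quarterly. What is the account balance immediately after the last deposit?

$65,978.96

This is an ordinary annuity: 16 deposits of $3,630.00 at the end of each quarter.
Periodic rate r = 0.067/4 per quarter; n is counted in quarters.
FV = PMT × [((1+r)^n − 1)/r] = 3,630 × [(1+r)^16 − 1] / r = $65,978.96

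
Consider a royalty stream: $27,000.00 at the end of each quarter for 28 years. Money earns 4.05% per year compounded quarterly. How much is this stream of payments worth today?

This is an ordinary annuity: 112 payments of $27,000.00 at the end of each quarter.
Periodic rate r = 0.0405/4 per quarter; n is counted in quarters.
PV = PMT × [(1 − (1+r)^−n)/r] = 27,000 × [1 − (1+r)^−112] / r = $1,803,776.90

$1,803,776.90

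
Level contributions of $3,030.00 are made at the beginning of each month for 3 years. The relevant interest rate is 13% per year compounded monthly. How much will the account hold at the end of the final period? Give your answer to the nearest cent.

This is an annuity due: 36 deposits of $3,030.00 at the beginning of each month.
Periodic rate r = 0.13/12 per month; n is counted in months.
FV = PMT × [((1+r)^n − 1)/r] × (1+r) = 3,030 × [(1+r)^36 − 1] / r × (1+r) = $133,978.22

$133,978.22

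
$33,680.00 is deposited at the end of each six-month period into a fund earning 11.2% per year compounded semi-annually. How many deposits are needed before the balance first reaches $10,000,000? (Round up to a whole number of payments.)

Periodic rate r = 0.112/2 per half-year; n is counted in half-years.
Ordinary annuity FV: 10,000,000 = 33,680 × [((1+r)^n − 1)/r].
(1+r)^n = 1 + 10,000,000 × r / 33,680, so n = ln(1 + 10,000,000·r/33,680) / ln(1+r) = 52.66.
Round up to a whole number of payments: n = 53.

53 payments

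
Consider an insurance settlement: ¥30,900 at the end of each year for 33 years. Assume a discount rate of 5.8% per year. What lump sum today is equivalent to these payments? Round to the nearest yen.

This is an ordinary annuity: 33 payments of ¥30,900 at the end of each year.
Periodic rate r = 0.058 per year.
PV = PMT × [(1 − (1+r)^−n)/r] = 30,900 × [1 − (1+r)^−33] / r = ¥449,868

¥449,868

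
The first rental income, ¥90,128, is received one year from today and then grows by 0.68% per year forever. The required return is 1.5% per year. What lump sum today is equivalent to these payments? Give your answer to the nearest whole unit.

¥10,991,220

Periodic rate r = 0.015 per year.
Growing perpetuity (Gordon): PV = PMT₁ / (r − g) = 90,128 / (r − 0.0068) = ¥10,991,220.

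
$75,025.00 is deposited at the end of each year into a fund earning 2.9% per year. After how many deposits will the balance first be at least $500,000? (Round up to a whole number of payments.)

Periodic rate r = 0.029 per year.
Ordinary annuity FV: 500,000 = 75,025 × [((1+r)^n − 1)/r].
(1+r)^n = 1 + 500,000 × r / 75,025, so n = ln(1 + 500,000·r/75,025) / ln(1+r) = 6.18.
Round up to a whole number of payments: n = 7.

7 payments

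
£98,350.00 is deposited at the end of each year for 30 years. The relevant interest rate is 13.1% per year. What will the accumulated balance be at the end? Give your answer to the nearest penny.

£29,405,756.15

This is an ordinary annuity: 30 deposits of £98,350.00 at the end of each year.
Periodic rate r = 0.131 per year.
FV = PMT × [((1+r)^n − 1)/r] = 98,350 × [(1+r)^30 − 1] / r = £29,405,756.15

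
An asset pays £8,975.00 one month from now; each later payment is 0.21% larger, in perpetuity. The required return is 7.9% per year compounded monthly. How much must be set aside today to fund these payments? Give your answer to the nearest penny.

Periodic rate r = 0.079/12 per month.
Growing perpetuity (Gordon): PV = PMT₁ / (r − g) = 8,975 / (r − 0.0021) = £2,001,858.74.

£2,001,858.74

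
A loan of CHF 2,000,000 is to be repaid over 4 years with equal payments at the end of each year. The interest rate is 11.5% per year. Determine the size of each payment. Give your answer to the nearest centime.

CHF 651,547.76

Level ordinary annuity; solve PV = PMT × [(1 − (1+r)^−n)/r] for PMT.
Periodic rate r = 0.115 per year.
With n = 4: PMT = 2,000,000 / ([(1 − (1+r)^−n)/r]) = CHF 651,547.76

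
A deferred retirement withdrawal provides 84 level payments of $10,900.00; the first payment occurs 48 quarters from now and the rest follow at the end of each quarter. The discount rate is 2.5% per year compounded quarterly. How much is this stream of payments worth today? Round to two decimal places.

Ordinary annuity of 84 payments, first payment at period 48.
Periodic rate r = 0.025/4 per quarter; n is counted in quarters.
The ordinary-annuity PV formula values the stream one period before the first payment (period 47); discount that back 47 periods:
PV₀ = 10,900 × [1 − (1+r)^−84] / r × (1+r)^−47 = $530,240.58

$530,240.58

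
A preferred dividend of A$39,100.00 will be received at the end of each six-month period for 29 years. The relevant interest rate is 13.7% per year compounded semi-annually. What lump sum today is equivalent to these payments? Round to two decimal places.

This is an ordinary annuity: 58 payments of A$39,100.00 at the end of each six-month period.
Periodic rate r = 0.137/2 per half-year; n is counted in half-years.
PV = PMT × [(1 − (1+r)^−n)/r] = 39,100 × [1 − (1+r)^−58] / r = A$558,569.06

A$558,569.06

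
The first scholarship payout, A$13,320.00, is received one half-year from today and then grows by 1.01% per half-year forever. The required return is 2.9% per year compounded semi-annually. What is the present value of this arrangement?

Periodic rate r = 0.029/2 per half-year.
Growing perpetuity (Gordon): PV = PMT₁ / (r − g) = 13,320 / (r − 0.0101) = A$3,027,272.73.

A$3,027,272.73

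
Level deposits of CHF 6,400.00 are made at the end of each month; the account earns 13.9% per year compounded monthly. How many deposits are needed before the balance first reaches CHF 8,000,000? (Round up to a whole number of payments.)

Periodic rate r = 0.139/12 per month; n is counted in months.
Ordinary annuity FV: 8,000,000 = 6,400 × [((1+r)^n − 1)/r].
(1+r)^n = 1 + 8,000,000 × r / 6,400, so n = ln(1 + 8,000,000·r/6,400) / ln(1+r) = 237.87.
Round up to a whole number of payments: n = 238.

238 payments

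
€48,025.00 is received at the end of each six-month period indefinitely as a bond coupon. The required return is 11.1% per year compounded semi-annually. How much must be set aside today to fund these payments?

Periodic rate r = 0.111/2 per half-year.
Level perpetuity: PV = PMT / r = 48,025 / (0.111/2) = €865,315.32.

€865,315.32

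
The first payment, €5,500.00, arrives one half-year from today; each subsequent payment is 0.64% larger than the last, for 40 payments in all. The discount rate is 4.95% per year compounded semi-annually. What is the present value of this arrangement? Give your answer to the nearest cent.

€154,237.01

Periodic rate r = 0.0495/2 per half-year; n is counted in half-years.
Growing ordinary annuity: PV = PMT₁ × [1 − ((1+g)/(1+r))^n] / (r − g) = 5,500 × [1 − ((1+0.0064)/(1+r))^40] / (r − 0.0064) = €154,237.01.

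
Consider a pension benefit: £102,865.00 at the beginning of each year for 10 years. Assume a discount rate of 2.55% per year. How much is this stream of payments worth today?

£920,857.45

This is an annuity due: 10 payments of £102,865.00 at the beginning of each year.
Periodic rate r = 0.0255 per year.
PV = PMT × [(1 − (1+r)^−n)/r] × (1+r) = 102,865 × [1 − (1+r)^−10] / r × (1+r) = £920,857.45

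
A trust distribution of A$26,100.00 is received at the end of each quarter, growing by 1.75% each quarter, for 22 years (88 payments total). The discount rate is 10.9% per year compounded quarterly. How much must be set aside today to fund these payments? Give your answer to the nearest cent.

A$1,520,375.58

Periodic rate r = 0.109/4 per quarter; n is counted in quarters.
Growing ordinary annuity: PV = PMT₁ × [1 − ((1+g)/(1+r))^n] / (r − g) = 26,100 × [1 − ((1+0.0175)/(1+r))^88] / (r − 0.0175) = A$1,520,375.58.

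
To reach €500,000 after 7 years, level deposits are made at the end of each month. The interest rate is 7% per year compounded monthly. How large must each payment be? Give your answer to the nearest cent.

€4,629.67

Level ordinary annuity; solve FV = PMT × [((1+r)^n − 1)/r] for PMT.
Periodic rate r = 0.07/12 per month; n is counted in months.
With n = 84: PMT = 500,000 / ([((1+r)^n − 1)/r]) = €4,629.67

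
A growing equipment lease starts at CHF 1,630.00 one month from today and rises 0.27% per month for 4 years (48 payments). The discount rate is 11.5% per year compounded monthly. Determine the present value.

CHF 66,284.69

Periodic rate r = 0.115/12 per month; n is counted in months.
Growing ordinary annuity: PV = PMT₁ × [1 − ((1+g)/(1+r))^n] / (r − g) = 1,630 × [1 − ((1+0.0027)/(1+r))^48] / (r − 0.0027) = CHF 66,284.69.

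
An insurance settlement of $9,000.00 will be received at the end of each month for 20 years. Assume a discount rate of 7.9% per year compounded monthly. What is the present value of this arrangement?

This is an ordinary annuity: 240 payments of $9,000.00 at the end of each month.
Periodic rate r = 0.079/12 per month; n is counted in months.
PV = PMT × [(1 − (1+r)^−n)/r] = 9,000 × [1 − (1+r)^−240] / r = $1,084,040.53

$1,084,040.53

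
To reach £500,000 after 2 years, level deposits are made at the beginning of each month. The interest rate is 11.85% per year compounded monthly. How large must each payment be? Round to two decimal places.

Level annuity due; solve FV = PMT × [((1+r)^n − 1)/r] × (1+r) for PMT.
Periodic rate r = 0.1185/12 per month; n is counted in months.
With n = 24: PMT = 500,000 / ([((1+r)^n − 1)/r] × (1+r)) = £18,382.70

£18,382.70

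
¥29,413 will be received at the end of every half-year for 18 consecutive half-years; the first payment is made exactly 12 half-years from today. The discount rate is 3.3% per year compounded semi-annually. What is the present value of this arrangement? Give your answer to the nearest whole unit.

Ordinary annuity of 18 payments, first payment at period 12.
Periodic rate r = 0.033/2 per half-year; n is counted in half-years.
The ordinary-annuity PV formula values the stream one period before the first payment (period 11); discount that back 11 periods:
PV₀ = 29,413 × [1 − (1+r)^−18] / r × (1+r)^−11 = ¥379,905

¥379,905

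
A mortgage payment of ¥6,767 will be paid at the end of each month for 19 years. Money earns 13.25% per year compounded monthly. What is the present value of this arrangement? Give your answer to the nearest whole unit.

¥562,740

This is an ordinary annuity: 228 payments of ¥6,767 at the end of each month.
Periodic rate r = 0.1325/12 per month; n is counted in months.
PV = PMT × [(1 − (1+r)^−n)/r] = 6,767 × [1 − (1+r)^−228] / r = ¥562,740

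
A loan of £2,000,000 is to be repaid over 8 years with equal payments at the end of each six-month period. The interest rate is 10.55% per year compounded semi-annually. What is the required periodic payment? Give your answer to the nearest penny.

£188,169.47

Level ordinary annuity; solve PV = PMT × [(1 − (1+r)^−n)/r] for PMT.
Periodic rate r = 0.1055/2 per half-year; n is counted in half-years.
With n = 16: PMT = 2,000,000 / ([(1 − (1+r)^−n)/r]) = £188,169.47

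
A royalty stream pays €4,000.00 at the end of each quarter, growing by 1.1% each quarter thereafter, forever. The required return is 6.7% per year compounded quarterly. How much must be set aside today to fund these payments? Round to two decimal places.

€695,652.17

Periodic rate r = 0.067/4 per quarter.
Growing perpetuity (Gordon): PV = PMT₁ / (r − g) = 4,000 / (r − 0.011) = €695,652.17.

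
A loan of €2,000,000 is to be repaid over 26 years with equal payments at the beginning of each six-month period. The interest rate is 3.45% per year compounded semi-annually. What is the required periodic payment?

€57,572.99

Level annuity due; solve PV = PMT × [(1 − (1+r)^−n)/r] × (1+r) for PMT.
Periodic rate r = 0.0345/2 per half-year; n is counted in half-years.
With n = 52: PMT = 2,000,000 / ([(1 − (1+r)^−n)/r] × (1+r)) = €57,572.99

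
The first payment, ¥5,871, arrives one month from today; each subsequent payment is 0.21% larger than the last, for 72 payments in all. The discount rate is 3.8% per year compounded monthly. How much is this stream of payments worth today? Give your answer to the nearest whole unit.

Periodic rate r = 0.038/12 per month; n is counted in months.
Growing ordinary annuity: PV = PMT₁ × [1 − ((1+g)/(1+r))^n] / (r − g) = 5,871 × [1 − ((1+0.0021)/(1+r))^72] / (r − 0.0021) = ¥405,859.

¥405,859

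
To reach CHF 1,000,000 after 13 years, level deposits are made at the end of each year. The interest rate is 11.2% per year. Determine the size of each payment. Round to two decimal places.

CHF 37,644.15

Level ordinary annuity; solve FV = PMT × [((1+r)^n − 1)/r] for PMT.
Periodic rate r = 0.112 per year.
With n = 13: PMT = 1,000,000 / ([((1+r)^n − 1)/r]) = CHF 37,644.15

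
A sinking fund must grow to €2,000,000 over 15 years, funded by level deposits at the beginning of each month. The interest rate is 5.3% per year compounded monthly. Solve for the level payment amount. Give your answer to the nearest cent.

Level annuity due; solve FV = PMT × [((1+r)^n − 1)/r] × (1+r) for PMT.
Periodic rate r = 0.053/12 per month; n is counted in months.
With n = 180: PMT = 2,000,000 / ([((1+r)^n − 1)/r] × (1+r)) = €7,264.76

€7,264.76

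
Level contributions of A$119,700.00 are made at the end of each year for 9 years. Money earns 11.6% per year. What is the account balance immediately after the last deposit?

This is an ordinary annuity: 9 deposits of A$119,700.00 at the end of each year.
Periodic rate r = 0.116 per year.
FV = PMT × [((1+r)^n − 1)/r] = 119,700 × [(1+r)^9 − 1] / r = A$1,738,959.17

A$1,738,959.17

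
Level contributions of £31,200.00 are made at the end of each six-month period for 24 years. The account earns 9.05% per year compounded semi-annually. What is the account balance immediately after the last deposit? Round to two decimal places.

£5,079,549.45

This is an ordinary annuity: 48 deposits of £31,200.00 at the end of each six-month period.
Periodic rate r = 0.0905/2 per half-year; n is counted in half-years.
FV = PMT × [((1+r)^n − 1)/r] = 31,200 × [(1+r)^48 − 1] / r = £5,079,549.45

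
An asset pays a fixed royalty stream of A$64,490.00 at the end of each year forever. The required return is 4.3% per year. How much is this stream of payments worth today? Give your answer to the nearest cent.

Periodic rate r = 0.043 per year.
Level perpetuity: PV = PMT / r = 64,490 / (0.043) = A$1,499,767.44.

A$1,499,767.44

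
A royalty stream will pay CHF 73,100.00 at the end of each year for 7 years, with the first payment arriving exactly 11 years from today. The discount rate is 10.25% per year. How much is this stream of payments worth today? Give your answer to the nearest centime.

Ordinary annuity of 7 payments, first payment at period 11.
Periodic rate r = 0.1025 per year.
The ordinary-annuity PV formula values the stream one period before the first payment (period 10); discount that back 10 periods:
PV₀ = 73,100 × [1 − (1+r)^−7] / r × (1+r)^−10 = CHF 133,031.08

CHF 133,031.08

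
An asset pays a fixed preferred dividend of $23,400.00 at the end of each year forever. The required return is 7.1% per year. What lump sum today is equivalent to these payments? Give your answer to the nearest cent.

$329,577.46

Periodic rate r = 0.071 per year.
Level perpetuity: PV = PMT / r = 23,400 / (0.071) = $329,577.46.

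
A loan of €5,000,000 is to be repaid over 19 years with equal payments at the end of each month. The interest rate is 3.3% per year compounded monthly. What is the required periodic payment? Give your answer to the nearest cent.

Level ordinary annuity; solve PV = PMT × [(1 − (1+r)^−n)/r] for PMT.
Periodic rate r = 0.033/12 per month; n is counted in months.
With n = 228: PMT = 5,000,000 / ([(1 − (1+r)^−n)/r]) = €29,547.77

€29,547.77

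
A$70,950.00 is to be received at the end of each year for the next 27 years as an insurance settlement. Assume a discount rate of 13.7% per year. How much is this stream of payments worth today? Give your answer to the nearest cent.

A$501,713.61

This is an ordinary annuity: 27 payments of A$70,950.00 at the end of each year.
Periodic rate r = 0.137 per year.
PV = PMT × [(1 − (1+r)^−n)/r] = 70,950 × [1 − (1+r)^−27] / r = A$501,713.61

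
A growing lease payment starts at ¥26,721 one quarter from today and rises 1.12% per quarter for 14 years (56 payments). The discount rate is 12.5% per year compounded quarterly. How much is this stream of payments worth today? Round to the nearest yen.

Periodic rate r = 0.125/4 per quarter; n is counted in quarters.
Growing ordinary annuity: PV = PMT₁ × [1 − ((1+g)/(1+r))^n] / (r − g) = 26,721 × [1 − ((1+0.0112)/(1+r))^56] / (r − 0.0112) = ¥888,873.

¥888,873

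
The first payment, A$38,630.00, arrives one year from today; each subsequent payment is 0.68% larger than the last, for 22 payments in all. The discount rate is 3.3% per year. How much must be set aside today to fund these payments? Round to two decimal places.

A$636,576.28

Periodic rate r = 0.033 per year.
Growing ordinary annuity: PV = PMT₁ × [1 − ((1+g)/(1+r))^n] / (r − g) = 38,630 × [1 − ((1+0.0068)/(1+r))^22] / (r − 0.0068) = A$636,576.28.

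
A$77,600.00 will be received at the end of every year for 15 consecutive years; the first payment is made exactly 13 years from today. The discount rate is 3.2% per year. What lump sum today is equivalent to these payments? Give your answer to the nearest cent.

Ordinary annuity of 15 payments, first payment at period 13.
Periodic rate r = 0.032 per year.
The ordinary-annuity PV formula values the stream one period before the first payment (period 12); discount that back 12 periods:
PV₀ = 77,600 × [1 − (1+r)^−15] / r × (1+r)^−12 = A$625,710.16

A$625,710.16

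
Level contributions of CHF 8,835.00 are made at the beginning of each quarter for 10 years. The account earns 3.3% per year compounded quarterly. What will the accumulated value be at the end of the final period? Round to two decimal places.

This is an annuity due: 40 deposits of CHF 8,835.00 at the beginning of each quarter.
Periodic rate r = 0.033/4 per quarter; n is counted in quarters.
FV = PMT × [((1+r)^n − 1)/r] × (1+r) = 8,835 × [(1+r)^40 − 1] / r × (1+r) = CHF 420,113.63

CHF 420,113.63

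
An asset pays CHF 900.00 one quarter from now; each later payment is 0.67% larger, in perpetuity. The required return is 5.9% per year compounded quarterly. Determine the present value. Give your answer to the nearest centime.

Periodic rate r = 0.059/4 per quarter.
Growing perpetuity (Gordon): PV = PMT₁ / (r − g) = 900 / (r − 0.0067) = CHF 111,801.24.

CHF 111,801.24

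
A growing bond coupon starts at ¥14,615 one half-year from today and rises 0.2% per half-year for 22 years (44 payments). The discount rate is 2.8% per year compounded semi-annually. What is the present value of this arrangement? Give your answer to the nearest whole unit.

Periodic rate r = 0.028/2 per half-year; n is counted in half-years.
Growing ordinary annuity: PV = PMT₁ × [1 − ((1+g)/(1+r))^n] / (r − g) = 14,615 × [1 − ((1+0.002)/(1+r))^44] / (r − 0.002) = ¥496,598.

¥496,598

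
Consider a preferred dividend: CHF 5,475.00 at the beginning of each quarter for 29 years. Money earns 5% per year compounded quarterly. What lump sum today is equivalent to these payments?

CHF 338,509.77

This is an annuity due: 116 payments of CHF 5,475.00 at the beginning of each quarter.
Periodic rate r = 0.05/4 per quarter; n is counted in quarters.
PV = PMT × [(1 − (1+r)^−n)/r] × (1+r) = 5,475 × [1 − (1+r)^−116] / r × (1+r) = CHF 338,509.77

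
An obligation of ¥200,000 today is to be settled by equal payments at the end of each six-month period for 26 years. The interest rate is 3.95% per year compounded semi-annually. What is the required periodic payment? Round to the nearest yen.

Level ordinary annuity; solve PV = PMT × [(1 − (1+r)^−n)/r] for PMT.
Periodic rate r = 0.0395/2 per half-year; n is counted in half-years.
With n = 52: PMT = 200,000 / ([(1 − (1+r)^−n)/r]) = ¥6,188

¥6,188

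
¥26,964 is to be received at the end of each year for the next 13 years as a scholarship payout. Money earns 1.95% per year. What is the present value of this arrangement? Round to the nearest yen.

¥307,008

This is an ordinary annuity: 13 payments of ¥26,964 at the end of each year.
Periodic rate r = 0.0195 per year.
PV = PMT × [(1 − (1+r)^−n)/r] = 26,964 × [1 − (1+r)^−13] / r = ¥307,008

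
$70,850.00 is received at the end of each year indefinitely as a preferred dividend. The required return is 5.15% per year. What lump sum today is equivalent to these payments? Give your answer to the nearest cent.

$1,375,728.16

Periodic rate r = 0.0515 per year.
Level perpetuity: PV = PMT / r = 70,850 / (0.0515) = $1,375,728.16.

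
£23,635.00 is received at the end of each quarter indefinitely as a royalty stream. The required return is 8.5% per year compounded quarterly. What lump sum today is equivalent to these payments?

Periodic rate r = 0.085/4 per quarter.
Level perpetuity: PV = PMT / r = 23,635 / (0.085/4) = £1,112,235.29.

£1,112,235.29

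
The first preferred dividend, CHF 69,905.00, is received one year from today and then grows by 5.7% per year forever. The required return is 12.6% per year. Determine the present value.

Periodic rate r = 0.126 per year.
Growing perpetuity (Gordon): PV = PMT₁ / (r − g) = 69,905 / (r − 0.057) = CHF 1,013,115.94.

CHF 1,013,115.94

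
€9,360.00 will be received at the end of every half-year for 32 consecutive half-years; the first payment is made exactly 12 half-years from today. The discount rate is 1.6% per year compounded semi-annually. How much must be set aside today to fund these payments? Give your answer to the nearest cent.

Ordinary annuity of 32 payments, first payment at period 12.
Periodic rate r = 0.016/2 per half-year; n is counted in half-years.
The ordinary-annuity PV formula values the stream one period before the first payment (period 11); discount that back 11 periods:
PV₀ = 9,360 × [1 − (1+r)^−32] / r × (1+r)^−11 = €241,232.55

€241,232.55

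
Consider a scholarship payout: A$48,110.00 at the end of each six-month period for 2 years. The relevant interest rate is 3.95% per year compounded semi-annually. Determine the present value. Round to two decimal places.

A$183,301.02

This is an ordinary annuity: 4 payments of A$48,110.00 at the end of each six-month period.
Periodic rate r = 0.0395/2 per half-year; n is counted in half-years.
PV = PMT × [(1 − (1+r)^−n)/r] = 48,110 × [1 − (1+r)^−4] / r = A$183,301.02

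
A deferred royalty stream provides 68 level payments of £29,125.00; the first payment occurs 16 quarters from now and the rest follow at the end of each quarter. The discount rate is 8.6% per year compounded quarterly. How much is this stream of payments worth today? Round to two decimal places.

Ordinary annuity of 68 payments, first payment at period 16.
Periodic rate r = 0.086/4 per quarter; n is counted in quarters.
The ordinary-annuity PV formula values the stream one period before the first payment (period 15); discount that back 15 periods:
PV₀ = 29,125 × [1 − (1+r)^−68] / r × (1+r)^−15 = £752,819.80

£752,819.80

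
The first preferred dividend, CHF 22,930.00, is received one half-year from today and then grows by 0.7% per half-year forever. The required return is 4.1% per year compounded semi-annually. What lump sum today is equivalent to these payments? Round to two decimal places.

Periodic rate r = 0.041/2 per half-year.
Growing perpetuity (Gordon): PV = PMT₁ / (r − g) = 22,930 / (r − 0.007) = CHF 1,698,518.52.

CHF 1,698,518.52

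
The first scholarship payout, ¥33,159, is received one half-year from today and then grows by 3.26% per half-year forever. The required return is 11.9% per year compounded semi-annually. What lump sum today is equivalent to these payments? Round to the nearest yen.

¥1,232,677

Periodic rate r = 0.119/2 per half-year.
Growing perpetuity (Gordon): PV = PMT₁ / (r − g) = 33,159 / (r − 0.0326) = ¥1,232,677.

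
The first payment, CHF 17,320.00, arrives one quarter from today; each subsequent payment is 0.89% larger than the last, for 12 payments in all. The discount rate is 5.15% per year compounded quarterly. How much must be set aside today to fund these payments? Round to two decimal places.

CHF 200,826.39

Periodic rate r = 0.0515/4 per quarter; n is counted in quarters.
Growing ordinary annuity: PV = PMT₁ × [1 − ((1+g)/(1+r))^n] / (r − g) = 17,320 × [1 − ((1+0.0089)/(1+r))^12] / (r − 0.0089) = CHF 200,826.39.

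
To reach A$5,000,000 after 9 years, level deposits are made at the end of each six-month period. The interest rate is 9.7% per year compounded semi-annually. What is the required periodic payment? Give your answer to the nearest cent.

Level ordinary annuity; solve FV = PMT × [((1+r)^n − 1)/r] for PMT.
Periodic rate r = 0.097/2 per half-year; n is counted in half-years.
With n = 18: PMT = 5,000,000 / ([((1+r)^n − 1)/r]) = A$180,233.01

A$180,233.01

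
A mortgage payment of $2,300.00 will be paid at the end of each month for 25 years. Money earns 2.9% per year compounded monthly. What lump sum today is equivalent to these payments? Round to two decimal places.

This is an ordinary annuity: 300 payments of $2,300.00 at the end of each month.
Periodic rate r = 0.029/12 per month; n is counted in months.
PV = PMT × [(1 − (1+r)^−n)/r] = 2,300 × [1 − (1+r)^−300] / r = $490,377.42

$490,377.42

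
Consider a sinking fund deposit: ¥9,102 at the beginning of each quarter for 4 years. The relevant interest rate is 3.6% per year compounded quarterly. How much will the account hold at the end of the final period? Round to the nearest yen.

¥157,290

This is an annuity due: 16 deposits of ¥9,102 at the beginning of each quarter.
Periodic rate r = 0.036/4 per quarter; n is counted in quarters.
FV = PMT × [((1+r)^n − 1)/r] × (1+r) = 9,102 × [(1+r)^16 − 1] / r × (1+r) = ¥157,290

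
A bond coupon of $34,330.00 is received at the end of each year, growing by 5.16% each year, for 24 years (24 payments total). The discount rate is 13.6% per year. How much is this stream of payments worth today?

Periodic rate r = 0.136 per year.
Growing ordinary annuity: PV = PMT₁ × [1 − ((1+g)/(1+r))^n] / (r − g) = 34,330 × [1 − ((1+0.0516)/(1+r))^24] / (r − 0.0516) = $342,976.38.

$342,976.38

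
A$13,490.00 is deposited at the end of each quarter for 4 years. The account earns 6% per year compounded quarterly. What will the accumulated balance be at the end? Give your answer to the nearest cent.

This is an ordinary annuity: 16 deposits of A$13,490.00 at the end of each quarter.
Periodic rate r = 0.06/4 per quarter; n is counted in quarters.
FV = PMT × [((1+r)^n − 1)/r] = 13,490 × [(1+r)^16 − 1] / r = A$241,907.67

A$241,907.67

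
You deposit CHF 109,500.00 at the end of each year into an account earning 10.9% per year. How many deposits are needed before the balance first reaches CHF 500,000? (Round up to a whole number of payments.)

Periodic rate r = 0.109 per year.
Ordinary annuity FV: 500,000 = 109,500 × [((1+r)^n − 1)/r].
(1+r)^n = 1 + 500,000 × r / 109,500, so n = ln(1 + 500,000·r/109,500) / ln(1+r) = 3.90.
Round up to a whole number of payments: n = 4.

4 payments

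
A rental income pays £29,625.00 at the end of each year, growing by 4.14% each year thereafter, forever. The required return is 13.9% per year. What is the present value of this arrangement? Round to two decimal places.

Periodic rate r = 0.139 per year.
Growing perpetuity (Gordon): PV = PMT₁ / (r − g) = 29,625 / (r − 0.0414) = £303,534.84.

£303,534.84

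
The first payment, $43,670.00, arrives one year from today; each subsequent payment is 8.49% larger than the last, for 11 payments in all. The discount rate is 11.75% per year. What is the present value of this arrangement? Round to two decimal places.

$372,341.03

Periodic rate r = 0.1175 per year.
Growing ordinary annuity: PV = PMT₁ × [1 − ((1+g)/(1+r))^n] / (r − g) = 43,670 × [1 − ((1+0.0849)/(1+r))^11] / (r − 0.0849) = $372,341.03.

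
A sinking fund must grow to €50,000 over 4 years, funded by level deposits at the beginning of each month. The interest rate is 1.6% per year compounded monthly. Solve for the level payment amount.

Level annuity due; solve FV = PMT × [((1+r)^n − 1)/r] × (1+r) for PMT.
Periodic rate r = 0.016/12 per month; n is counted in months.
With n = 48: PMT = 50,000 / ([((1+r)^n − 1)/r] × (1+r)) = €1,008.04

€1,008.04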